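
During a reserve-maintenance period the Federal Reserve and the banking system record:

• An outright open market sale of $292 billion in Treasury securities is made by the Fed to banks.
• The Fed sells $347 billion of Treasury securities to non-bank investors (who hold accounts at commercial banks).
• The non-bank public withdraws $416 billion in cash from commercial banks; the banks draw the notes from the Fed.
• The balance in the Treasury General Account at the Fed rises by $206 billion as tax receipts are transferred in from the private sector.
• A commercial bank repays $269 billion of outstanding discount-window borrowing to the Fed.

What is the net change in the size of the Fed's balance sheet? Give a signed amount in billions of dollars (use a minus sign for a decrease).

Fed balance sheet:
  Assets:      Securities −$639B, Loans to banks −$269B
  Liabilities: Bank reserves −$1530B, Currency in circulation +$416B, Government deposits +$206B
Commercial banking system:
  Assets:      Reserves at CB −$1530B, Securities +$292B
  Liabilities: Checkable deposits −$969B, Borrowings from CB −$269B
Change in total Fed assets = -$908 billion.

-$908 billion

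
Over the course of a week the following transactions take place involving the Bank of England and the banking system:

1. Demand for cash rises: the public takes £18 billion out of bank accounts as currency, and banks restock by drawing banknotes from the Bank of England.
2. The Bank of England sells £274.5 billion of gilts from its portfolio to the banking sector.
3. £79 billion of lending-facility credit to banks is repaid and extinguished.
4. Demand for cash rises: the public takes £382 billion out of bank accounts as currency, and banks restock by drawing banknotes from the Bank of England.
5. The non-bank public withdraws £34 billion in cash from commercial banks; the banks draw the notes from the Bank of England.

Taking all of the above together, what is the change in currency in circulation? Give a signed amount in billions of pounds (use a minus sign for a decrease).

Bank of England balance sheet:
  Assets:      Securities −£274.5B, Loans to banks −£79B
  Liabilities: Bank reserves −£787.5B, Currency in circulation +£434B
Commercial banking system:
  Assets:      Reserves at CB −£787.5B, Securities +£274.5B
  Liabilities: Checkable deposits −£434B, Borrowings from CB −£79B
So the change in currency in circulation is +£434 billion.

+£434 billion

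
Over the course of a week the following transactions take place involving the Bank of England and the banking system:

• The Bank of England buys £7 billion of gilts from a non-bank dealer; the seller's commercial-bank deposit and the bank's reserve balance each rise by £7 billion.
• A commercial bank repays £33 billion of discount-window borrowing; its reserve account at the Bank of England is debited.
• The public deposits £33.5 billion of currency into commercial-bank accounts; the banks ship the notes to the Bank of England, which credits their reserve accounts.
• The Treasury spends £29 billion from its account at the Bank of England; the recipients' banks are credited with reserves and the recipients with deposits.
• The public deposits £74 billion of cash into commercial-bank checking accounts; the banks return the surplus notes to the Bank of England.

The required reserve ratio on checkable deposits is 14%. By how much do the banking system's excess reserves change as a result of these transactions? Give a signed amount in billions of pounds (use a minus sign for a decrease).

Asset purchase (from non-banks) £7 billion: reserves +£7B, deposits +£7B.
Discount-window repayment £33 billion: reserves −£33B, deposits 0.
Currency deposit £33.5 billion: reserves +£33.5B, deposits +£33.5B.
Government spending £29 billion: reserves +£29B, deposits +£29B.
Currency deposit £74 billion: reserves +£74B, deposits +£74B.
Totals: Δreserves = +£110.5B, Δdeposits = +£143.5B.
Δrequired reserves = 14% × +£143.5B = +£20.09B.
Δexcess reserves = Δreserves − Δrequired = +£110.5B − (+£20.09B) = +£90.41 billion.

+£90.41 billion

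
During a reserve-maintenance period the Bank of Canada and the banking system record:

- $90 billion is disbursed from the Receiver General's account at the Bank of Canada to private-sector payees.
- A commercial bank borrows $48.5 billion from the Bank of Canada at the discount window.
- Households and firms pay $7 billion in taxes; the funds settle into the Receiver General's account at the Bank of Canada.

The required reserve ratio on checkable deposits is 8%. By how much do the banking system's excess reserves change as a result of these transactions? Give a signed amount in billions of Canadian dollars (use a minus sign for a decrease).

Government spending $90 billion: reserves +$90B, deposits +$90B.
Discount-window loan $48.5 billion: reserves +$48.5B, deposits 0.
Government account inflow $7 billion: reserves −$7B, deposits −$7B.
Totals: Δreserves = +$131.5B, Δdeposits = +$83B.
Δrequired reserves = 8% × +$83B = +$6.64B.
Δexcess reserves = Δreserves − Δrequired = +$131.5B − (+$6.64B) = +$124.86 billion.

+$124.86 billion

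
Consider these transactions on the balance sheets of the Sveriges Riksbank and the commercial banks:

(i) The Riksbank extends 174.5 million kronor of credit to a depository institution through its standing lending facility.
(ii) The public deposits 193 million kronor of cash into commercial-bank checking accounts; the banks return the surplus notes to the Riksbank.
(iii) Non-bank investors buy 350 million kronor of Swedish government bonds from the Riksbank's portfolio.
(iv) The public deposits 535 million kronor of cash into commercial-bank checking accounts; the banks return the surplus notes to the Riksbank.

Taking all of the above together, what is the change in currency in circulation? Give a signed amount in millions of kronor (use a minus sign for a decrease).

Riksbank balance sheet:
  Assets:      Securities −350M, Loans to banks +174.5M
  Liabilities: Bank reserves +552.5M, Currency in circulation −728M
Commercial banking system:
  Assets:      Reserves at CB +552.5M
  Liabilities: Checkable deposits +378M, Borrowings from CB +174.5M
So the change in currency in circulation is -728 million.

-728 million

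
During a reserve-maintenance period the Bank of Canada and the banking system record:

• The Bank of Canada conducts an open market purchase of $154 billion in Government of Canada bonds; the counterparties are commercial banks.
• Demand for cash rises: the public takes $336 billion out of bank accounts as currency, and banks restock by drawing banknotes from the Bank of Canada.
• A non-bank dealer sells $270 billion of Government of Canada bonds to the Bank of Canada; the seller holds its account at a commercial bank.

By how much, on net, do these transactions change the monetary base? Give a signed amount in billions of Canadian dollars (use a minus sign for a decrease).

+$424 billion

OMO purchase (from banks) $154 billion: Bank of Canada balance sheet expands → +$154B.
Currency withdrawal $336 billion: just a shift between currency and reserves — both are base money → 0.
Asset purchase (from non-banks) $270 billion: Bank of Canada balance sheet expands → +$270B.
Net: 154 + 0 + 270 = +$424 billion.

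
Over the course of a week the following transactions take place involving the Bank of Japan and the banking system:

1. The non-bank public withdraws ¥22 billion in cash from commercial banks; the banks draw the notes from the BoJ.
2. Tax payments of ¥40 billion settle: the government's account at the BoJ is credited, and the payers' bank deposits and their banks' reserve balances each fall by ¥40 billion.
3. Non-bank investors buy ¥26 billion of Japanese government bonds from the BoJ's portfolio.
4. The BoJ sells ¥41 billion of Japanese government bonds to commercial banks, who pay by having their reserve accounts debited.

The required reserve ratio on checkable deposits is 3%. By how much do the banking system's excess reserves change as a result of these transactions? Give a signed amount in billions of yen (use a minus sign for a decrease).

Currency withdrawal ¥22 billion: reserves −¥22B, deposits −¥22B.
Government account inflow ¥40 billion: reserves −¥40B, deposits −¥40B.
Asset sale (to non-banks) ¥26 billion: reserves −¥26B, deposits −¥26B.
OMO sale (to banks) ¥41 billion: reserves −¥41B, deposits 0.
Totals: Δreserves = −¥129B, Δdeposits = −¥88B.
Δrequired reserves = 3% × −¥88B = −¥2.64B.
Δexcess reserves = Δreserves − Δrequired = −¥129B − (−¥2.64B) = -¥126.36 billion.

-¥126.36 billion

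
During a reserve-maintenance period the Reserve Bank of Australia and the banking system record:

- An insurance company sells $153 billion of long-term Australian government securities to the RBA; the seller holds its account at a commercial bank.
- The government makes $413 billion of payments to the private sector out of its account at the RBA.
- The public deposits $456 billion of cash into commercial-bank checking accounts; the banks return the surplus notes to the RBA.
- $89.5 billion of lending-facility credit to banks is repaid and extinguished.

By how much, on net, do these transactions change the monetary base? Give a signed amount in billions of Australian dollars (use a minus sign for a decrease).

Asset purchase (from non-banks) $153 billion: RBA balance sheet expands → +$153B.
Government spending $413 billion: a non-base liability converts back to reserves → +$413B.
Currency deposit $456 billion: just a shift between currency and reserves — both are base money → 0.
Discount-window repayment $89.5 billion: RBA balance sheet contracts → −$89.5B.
Net: 153 + 413 + 0 − 89.5 = +$476.5 billion.

+$476.5 billion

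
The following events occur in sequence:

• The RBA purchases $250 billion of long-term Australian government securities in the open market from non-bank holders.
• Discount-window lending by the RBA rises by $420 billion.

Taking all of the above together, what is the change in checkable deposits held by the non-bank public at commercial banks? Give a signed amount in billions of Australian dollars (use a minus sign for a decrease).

Asset purchase (from non-banks) $250 billion: non-bank counterparties' bank balances rise → +$250B.
Discount-window loan $420 billion: the counterparty is a bank, so public deposits are unchanged → 0.
Net: 250 + 0 = +$250 billion.

+$250 billion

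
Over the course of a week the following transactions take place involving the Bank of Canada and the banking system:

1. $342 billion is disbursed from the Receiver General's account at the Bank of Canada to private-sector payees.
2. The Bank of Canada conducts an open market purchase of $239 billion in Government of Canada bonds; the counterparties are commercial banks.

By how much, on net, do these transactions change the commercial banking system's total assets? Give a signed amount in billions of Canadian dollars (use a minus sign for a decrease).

+$342 billion

Bank of Canada balance sheet:
  Assets:      Securities +$239B
  Liabilities: Bank reserves +$581B, Government deposits −$342B
Commercial banking system:
  Assets:      Reserves at CB +$581B, Securities −$239B
  Liabilities: Checkable deposits +$342B
Change in total bank assets = +$342 billion.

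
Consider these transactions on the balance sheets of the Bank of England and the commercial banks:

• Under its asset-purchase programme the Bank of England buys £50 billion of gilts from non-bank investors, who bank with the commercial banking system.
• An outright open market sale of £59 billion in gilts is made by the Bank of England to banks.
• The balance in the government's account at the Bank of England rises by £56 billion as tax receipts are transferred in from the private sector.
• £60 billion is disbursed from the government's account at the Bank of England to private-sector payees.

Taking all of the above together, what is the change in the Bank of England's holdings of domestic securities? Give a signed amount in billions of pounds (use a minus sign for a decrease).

Asset purchase (from non-banks) £50 billion: securities added to the Bank of England's portfolio → +£50B.
OMO sale (to banks) £59 billion: securities removed from the Bank of England's portfolio → −£59B.
Government account inflow £56 billion: the Bank of England's securities portfolio is untouched → 0.
Government spending £60 billion: the Bank of England's securities portfolio is untouched → 0.
Net: 50 − 59 + 0 + 0 = -£9 billion.

-£9 billion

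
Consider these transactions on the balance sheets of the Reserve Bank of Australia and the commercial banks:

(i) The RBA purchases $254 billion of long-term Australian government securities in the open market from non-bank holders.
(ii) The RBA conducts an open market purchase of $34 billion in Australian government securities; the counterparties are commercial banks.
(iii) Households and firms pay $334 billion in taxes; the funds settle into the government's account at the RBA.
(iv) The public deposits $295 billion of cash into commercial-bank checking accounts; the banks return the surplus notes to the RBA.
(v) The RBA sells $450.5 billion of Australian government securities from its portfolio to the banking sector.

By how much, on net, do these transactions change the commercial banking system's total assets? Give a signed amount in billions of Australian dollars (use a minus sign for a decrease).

+$215 billion

Asset purchase (from non-banks) $254 billion: bank balance sheets expand → +$254B.
OMO purchase (from banks) $34 billion: just an asset swap on bank balance sheets → 0.
Government account inflow $334 billion: bank balance sheets shrink → −$334B.
Currency deposit $295 billion: bank balance sheets expand → +$295B.
OMO sale (to banks) $450.5 billion: just an asset swap on bank balance sheets → 0.
Net: 254 + 0 − 334 + 295 + 0 = +$215 billion.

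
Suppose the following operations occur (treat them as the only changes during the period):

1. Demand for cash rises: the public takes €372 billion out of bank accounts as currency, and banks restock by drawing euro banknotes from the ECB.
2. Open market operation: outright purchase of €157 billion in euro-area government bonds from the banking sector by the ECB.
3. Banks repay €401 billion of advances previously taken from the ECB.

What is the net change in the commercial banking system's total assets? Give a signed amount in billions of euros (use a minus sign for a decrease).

-€773 billion

ECB balance sheet:
  Assets:      Securities +€157B, Loans to banks −€401B
  Liabilities: Bank reserves −€616B, Currency in circulation +€372B
Commercial banking system:
  Assets:      Reserves at CB −€616B, Securities −€157B
  Liabilities: Checkable deposits −€372B, Borrowings from CB −€401B
Change in total bank assets = -€773 billion.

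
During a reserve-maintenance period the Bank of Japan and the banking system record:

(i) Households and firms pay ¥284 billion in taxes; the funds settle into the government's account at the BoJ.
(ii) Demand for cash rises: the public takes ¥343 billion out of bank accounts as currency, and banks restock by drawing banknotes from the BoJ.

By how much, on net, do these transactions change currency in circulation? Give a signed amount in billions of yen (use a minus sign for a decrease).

Government account inflow ¥284 billion: no currency enters or leaves circulation → 0.
Currency withdrawal ¥343 billion: notes leave the central bank → +¥343B.
Net: 0 + 343 = +¥343 billion.

+¥343 billion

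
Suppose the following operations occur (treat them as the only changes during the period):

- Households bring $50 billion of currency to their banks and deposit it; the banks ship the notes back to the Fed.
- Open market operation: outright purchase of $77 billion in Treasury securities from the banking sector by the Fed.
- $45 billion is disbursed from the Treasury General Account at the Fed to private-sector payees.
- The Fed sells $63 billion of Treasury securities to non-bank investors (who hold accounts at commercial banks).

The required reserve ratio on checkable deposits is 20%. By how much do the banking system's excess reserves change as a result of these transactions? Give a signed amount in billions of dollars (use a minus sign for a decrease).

Currency deposit $50 billion: reserves +$50B, deposits +$50B.
OMO purchase (from banks) $77 billion: reserves +$77B, deposits 0.
Government spending $45 billion: reserves +$45B, deposits +$45B.
Asset sale (to non-banks) $63 billion: reserves −$63B, deposits −$63B.
Totals: Δreserves = +$109B, Δdeposits = +$32B.
Δrequired reserves = 20% × +$32B = +$6.4B.
Δexcess reserves = Δreserves − Δrequired = +$109B − (+$6.4B) = +$102.6 billion.

+$102.6 billion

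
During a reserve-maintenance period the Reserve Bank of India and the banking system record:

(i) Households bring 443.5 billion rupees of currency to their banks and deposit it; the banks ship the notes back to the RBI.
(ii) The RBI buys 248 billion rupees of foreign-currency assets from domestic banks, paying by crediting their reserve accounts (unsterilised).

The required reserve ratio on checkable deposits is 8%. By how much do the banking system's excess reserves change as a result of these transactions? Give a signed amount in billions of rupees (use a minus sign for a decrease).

Currency deposit 443.5 billion rupees: reserves +443.5B, deposits +443.5B.
FX purchase 248 billion rupees: reserves +248B, deposits 0.
Totals: Δreserves = +691.5B, Δdeposits = +443.5B.
Δrequired reserves = 8% × +443.5B = +35.48B.
Δexcess reserves = Δreserves − Δrequired = +691.5B − (+35.48B) = +656.02 billion.

+656.02 billion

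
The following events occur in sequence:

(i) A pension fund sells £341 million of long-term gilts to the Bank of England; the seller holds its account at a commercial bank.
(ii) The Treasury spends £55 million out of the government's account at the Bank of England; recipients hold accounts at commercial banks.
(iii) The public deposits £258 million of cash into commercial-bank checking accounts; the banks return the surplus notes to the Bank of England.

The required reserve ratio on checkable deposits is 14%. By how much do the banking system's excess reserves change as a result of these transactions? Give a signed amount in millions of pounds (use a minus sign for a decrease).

Asset purchase (from non-banks) £341 million: reserves +£341M, deposits +£341M.
Government spending £55 million: reserves +£55M, deposits +£55M.
Currency deposit £258 million: reserves +£258M, deposits +£258M.
Totals: Δreserves = +£654M, Δdeposits = +£654M.
Δrequired reserves = 14% × +£654M = +£91.56M.
Δexcess reserves = Δreserves − Δrequired = +£654M − (+£91.56M) = +£562.44 million.

+£562.44 million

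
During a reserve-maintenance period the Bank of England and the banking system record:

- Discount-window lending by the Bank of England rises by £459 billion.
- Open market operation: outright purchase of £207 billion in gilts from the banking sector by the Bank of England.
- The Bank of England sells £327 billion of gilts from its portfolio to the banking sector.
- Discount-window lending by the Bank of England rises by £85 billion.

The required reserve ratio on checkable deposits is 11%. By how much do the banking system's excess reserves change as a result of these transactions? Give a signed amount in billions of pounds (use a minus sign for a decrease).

+£424 billion

Discount-window loan £459 billion: reserves +£459B, deposits 0.
OMO purchase (from banks) £207 billion: reserves +£207B, deposits 0.
OMO sale (to banks) £327 billion: reserves −£327B, deposits 0.
Discount-window loan £85 billion: reserves +£85B, deposits 0.
Totals: Δreserves = +£424B, Δdeposits = 0.
Δrequired reserves = 11% × 0 = 0.
Δexcess reserves = Δreserves − Δrequired = +£424B − (0) = +£424 billion.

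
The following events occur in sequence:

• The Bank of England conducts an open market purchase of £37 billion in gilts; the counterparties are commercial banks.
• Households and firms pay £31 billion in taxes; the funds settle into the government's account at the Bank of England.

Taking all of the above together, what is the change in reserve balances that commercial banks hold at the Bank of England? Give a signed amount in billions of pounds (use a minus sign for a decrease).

OMO purchase (from banks) £37 billion: the Bank of England pays by crediting reserve accounts → +£37B.
Government account inflow £31 billion: funds move from bank reserves into the government account → −£31B.
Net: 37 − 31 = +£6 billion.

+£6 billion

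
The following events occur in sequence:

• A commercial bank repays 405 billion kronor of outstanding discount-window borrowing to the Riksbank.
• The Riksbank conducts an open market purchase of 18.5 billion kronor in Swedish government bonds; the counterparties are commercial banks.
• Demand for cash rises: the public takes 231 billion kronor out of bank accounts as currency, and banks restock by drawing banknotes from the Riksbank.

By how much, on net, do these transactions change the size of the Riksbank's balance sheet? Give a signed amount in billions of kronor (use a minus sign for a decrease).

Riksbank balance sheet:
  Assets:      Securities +18.5B, Loans to banks −405B
  Liabilities: Bank reserves −617.5B, Currency in circulation +231B
Change in total Riksbank assets = -386.5 billion.

-386.5 billion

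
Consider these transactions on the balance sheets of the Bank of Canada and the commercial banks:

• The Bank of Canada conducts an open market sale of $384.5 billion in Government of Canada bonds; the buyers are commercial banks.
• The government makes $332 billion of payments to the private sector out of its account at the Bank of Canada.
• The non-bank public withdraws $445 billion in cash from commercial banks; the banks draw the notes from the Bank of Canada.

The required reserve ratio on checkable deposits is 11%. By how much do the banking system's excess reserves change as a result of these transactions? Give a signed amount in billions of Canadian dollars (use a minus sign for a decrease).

-$485.07 billion

OMO sale (to banks) $384.5 billion: reserves −$384.5B, deposits 0.
Government spending $332 billion: reserves +$332B, deposits +$332B.
Currency withdrawal $445 billion: reserves −$445B, deposits −$445B.
Totals: Δreserves = −$497.5B, Δdeposits = −$113B.
Δrequired reserves = 11% × −$113B = −$12.43B.
Δexcess reserves = Δreserves − Δrequired = −$497.5B − (−$12.43B) = -$485.07 billion.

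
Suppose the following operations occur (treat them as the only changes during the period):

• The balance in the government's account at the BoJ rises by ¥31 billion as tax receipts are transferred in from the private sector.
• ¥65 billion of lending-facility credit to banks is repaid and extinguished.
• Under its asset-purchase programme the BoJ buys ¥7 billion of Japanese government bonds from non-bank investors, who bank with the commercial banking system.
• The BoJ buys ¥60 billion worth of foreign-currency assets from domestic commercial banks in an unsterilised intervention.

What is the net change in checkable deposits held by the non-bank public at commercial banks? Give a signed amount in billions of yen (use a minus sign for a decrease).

BoJ balance sheet:
  Assets:      Securities +¥7B, Loans to banks −¥65B, Foreign assets +¥60B
  Liabilities: Bank reserves −¥29B, Government deposits +¥31B
Commercial banking system:
  Assets:      Reserves at CB −¥29B, Foreign assets −¥60B
  Liabilities: Checkable deposits −¥24B, Borrowings from CB −¥65B
So the change in checkable deposits held by the non-bank public at commercial banks is -¥24 billion.

-¥24 billion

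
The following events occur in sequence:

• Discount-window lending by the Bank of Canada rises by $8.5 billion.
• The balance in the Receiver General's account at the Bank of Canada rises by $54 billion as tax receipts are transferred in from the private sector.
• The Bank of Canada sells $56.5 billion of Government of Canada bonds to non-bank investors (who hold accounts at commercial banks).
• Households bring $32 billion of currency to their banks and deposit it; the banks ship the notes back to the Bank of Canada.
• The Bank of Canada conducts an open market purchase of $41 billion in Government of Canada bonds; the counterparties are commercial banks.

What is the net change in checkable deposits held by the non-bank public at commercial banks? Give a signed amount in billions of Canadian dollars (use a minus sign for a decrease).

-$78.5 billion

Bank of Canada balance sheet:
  Assets:      Securities −$15.5B, Loans to banks +$8.5B
  Liabilities: Bank reserves −$29B, Currency in circulation −$32B, Government deposits +$54B
Commercial banking system:
  Assets:      Reserves at CB −$29B, Securities −$41B
  Liabilities: Checkable deposits −$78.5B, Borrowings from CB +$8.5B
So the change in checkable deposits held by the non-bank public at commercial banks is -$78.5 billion.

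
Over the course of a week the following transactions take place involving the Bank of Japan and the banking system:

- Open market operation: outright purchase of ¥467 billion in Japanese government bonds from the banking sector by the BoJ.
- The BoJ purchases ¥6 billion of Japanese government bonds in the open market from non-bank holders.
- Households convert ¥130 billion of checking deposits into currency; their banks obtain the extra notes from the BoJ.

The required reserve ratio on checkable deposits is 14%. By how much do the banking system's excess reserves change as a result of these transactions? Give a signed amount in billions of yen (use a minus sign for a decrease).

+¥360.36 billion

OMO purchase (from banks) ¥467 billion: reserves +¥467B, deposits 0.
Asset purchase (from non-banks) ¥6 billion: reserves +¥6B, deposits +¥6B.
Currency withdrawal ¥130 billion: reserves −¥130B, deposits −¥130B.
Totals: Δreserves = +¥343B, Δdeposits = −¥124B.
Δrequired reserves = 14% × −¥124B = −¥17.36B.
Δexcess reserves = Δreserves − Δrequired = +¥343B − (−¥17.36B) = +¥360.36 billion.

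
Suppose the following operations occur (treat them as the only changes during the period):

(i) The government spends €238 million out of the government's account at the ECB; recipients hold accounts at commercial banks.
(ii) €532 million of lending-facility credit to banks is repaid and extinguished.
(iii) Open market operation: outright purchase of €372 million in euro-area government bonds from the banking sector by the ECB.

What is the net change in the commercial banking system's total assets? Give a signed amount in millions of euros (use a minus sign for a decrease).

-€294 million

ECB balance sheet:
  Assets:      Securities +€372M, Loans to banks −€532M
  Liabilities: Bank reserves +€78M, Government deposits −€238M
Commercial banking system:
  Assets:      Reserves at CB +€78M, Securities −€372M
  Liabilities: Checkable deposits +€238M, Borrowings from CB −€532M
Change in total bank assets = -€294 million.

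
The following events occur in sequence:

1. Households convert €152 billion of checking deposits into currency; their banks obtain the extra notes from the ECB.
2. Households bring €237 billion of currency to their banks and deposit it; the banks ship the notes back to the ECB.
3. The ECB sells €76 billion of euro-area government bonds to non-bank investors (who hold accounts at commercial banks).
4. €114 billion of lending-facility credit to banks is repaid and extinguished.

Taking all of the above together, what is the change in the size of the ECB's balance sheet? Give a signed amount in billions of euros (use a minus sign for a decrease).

Currency withdrawal €152 billion: only the composition of liabilities changes → 0.
Currency deposit €237 billion: only the composition of liabilities changes → 0.
Asset sale (to non-banks) €76 billion: an ECB asset is shed → −€76B.
Discount-window repayment €114 billion: an ECB asset is shed → −€114B.
Net: 0 + 0 − 76 − 114 = -€190 billion.

-€190 billion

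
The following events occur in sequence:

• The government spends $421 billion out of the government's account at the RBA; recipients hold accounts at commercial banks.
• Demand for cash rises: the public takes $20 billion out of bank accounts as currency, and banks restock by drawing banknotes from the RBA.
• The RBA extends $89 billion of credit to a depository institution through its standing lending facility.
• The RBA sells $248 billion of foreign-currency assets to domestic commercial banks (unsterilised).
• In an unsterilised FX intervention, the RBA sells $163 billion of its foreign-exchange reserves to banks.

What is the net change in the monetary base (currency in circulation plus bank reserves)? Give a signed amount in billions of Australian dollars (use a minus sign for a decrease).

+$99 billion

RBA balance sheet:
  Assets:      Loans to banks +$89B, Foreign assets −$411B
  Liabilities: Bank reserves +$79B, Currency in circulation +$20B, Government deposits −$421B
Commercial banking system:
  Assets:      Reserves at CB +$79B, Foreign assets +$411B
  Liabilities: Checkable deposits +$401B, Borrowings from CB +$89B
Monetary base = currency + reserves: +$20B + (+$79B) = +$99 billion.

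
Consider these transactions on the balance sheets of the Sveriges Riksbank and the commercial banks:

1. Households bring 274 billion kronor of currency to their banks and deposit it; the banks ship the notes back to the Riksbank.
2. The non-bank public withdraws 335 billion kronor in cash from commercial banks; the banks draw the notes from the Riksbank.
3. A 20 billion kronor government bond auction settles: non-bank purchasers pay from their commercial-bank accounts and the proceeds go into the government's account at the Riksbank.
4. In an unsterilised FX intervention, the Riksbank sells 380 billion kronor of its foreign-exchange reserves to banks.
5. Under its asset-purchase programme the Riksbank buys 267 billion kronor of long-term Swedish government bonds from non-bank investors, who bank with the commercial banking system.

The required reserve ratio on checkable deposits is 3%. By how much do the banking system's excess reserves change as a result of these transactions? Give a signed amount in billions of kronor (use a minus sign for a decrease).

Currency deposit 274 billion kronor: reserves +274B, deposits +274B.
Currency withdrawal 335 billion kronor: reserves −335B, deposits −335B.
Government account inflow 20 billion kronor: reserves −20B, deposits −20B.
FX sale 380 billion kronor: reserves −380B, deposits 0.
Asset purchase (from non-banks) 267 billion kronor: reserves +267B, deposits +267B.
Totals: Δreserves = −194B, Δdeposits = +186B.
Δrequired reserves = 3% × +186B = +5.58B.
Δexcess reserves = Δreserves − Δrequired = −194B − (+5.58B) = -199.58 billion.

-199.58 billion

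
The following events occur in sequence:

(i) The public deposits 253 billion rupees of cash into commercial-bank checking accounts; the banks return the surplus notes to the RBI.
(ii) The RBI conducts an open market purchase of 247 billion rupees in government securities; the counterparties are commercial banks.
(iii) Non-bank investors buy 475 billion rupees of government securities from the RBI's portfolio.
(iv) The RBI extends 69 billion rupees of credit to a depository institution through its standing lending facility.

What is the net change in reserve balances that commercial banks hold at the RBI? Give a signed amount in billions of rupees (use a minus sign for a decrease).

+94 billion

Currency deposit 253 billion rupees: returned notes are swapped for reserve credit → +253B.
OMO purchase (from banks) 247 billion rupees: the RBI pays by crediting reserve accounts → +247B.
Asset sale (to non-banks) 475 billion rupees: the non-bank buyers' banks settle from reserves → −475B.
Discount-window loan 69 billion rupees: the loan is credited to the bank's reserve account → +69B.
Net: 253 + 247 − 475 + 69 = +94 billion.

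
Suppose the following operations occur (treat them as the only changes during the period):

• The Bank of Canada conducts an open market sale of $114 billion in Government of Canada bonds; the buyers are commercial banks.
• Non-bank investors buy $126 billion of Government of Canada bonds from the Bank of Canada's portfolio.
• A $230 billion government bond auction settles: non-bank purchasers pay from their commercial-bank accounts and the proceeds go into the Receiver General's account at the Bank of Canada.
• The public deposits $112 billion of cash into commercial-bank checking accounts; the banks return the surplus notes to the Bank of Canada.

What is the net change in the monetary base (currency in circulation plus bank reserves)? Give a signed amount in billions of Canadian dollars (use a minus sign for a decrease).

-$470 billion

OMO sale (to banks) $114 billion: Bank of Canada balance sheet contracts → −$114B.
Asset sale (to non-banks) $126 billion: Bank of Canada balance sheet contracts → −$126B.
Government account inflow $230 billion: reserves shift to a non-base liability → −$230B.
Currency deposit $112 billion: just a shift between currency and reserves — both are base money → 0.
Net: −114 − 126 − 230 + 0 = -$470 billion.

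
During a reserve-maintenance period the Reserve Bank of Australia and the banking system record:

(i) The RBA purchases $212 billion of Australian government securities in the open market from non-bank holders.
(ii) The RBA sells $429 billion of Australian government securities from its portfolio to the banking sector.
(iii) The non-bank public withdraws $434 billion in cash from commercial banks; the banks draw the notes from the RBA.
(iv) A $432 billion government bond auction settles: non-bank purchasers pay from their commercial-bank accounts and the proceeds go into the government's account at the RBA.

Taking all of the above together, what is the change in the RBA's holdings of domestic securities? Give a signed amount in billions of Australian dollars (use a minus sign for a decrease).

Asset purchase (from non-banks) $212 billion: securities added to the RBA's portfolio → +$212B.
OMO sale (to banks) $429 billion: securities removed from the RBA's portfolio → −$429B.
Currency withdrawal $434 billion: the RBA's securities portfolio is untouched → 0.
Government account inflow $432 billion: the RBA's securities portfolio is untouched → 0.
Net: 212 − 429 + 0 + 0 = -$217 billion.

-$217 billion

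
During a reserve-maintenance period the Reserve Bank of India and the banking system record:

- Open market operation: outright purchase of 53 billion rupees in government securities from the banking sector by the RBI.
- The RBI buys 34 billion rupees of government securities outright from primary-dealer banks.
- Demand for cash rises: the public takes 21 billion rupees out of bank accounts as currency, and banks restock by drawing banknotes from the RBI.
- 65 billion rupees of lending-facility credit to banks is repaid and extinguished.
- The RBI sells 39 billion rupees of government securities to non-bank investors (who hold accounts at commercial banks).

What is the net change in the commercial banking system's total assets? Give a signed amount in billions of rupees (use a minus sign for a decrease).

OMO purchase (from banks) 53 billion rupees: just an asset swap on bank balance sheets → 0.
OMO purchase (from banks) 34 billion rupees: just an asset swap on bank balance sheets → 0.
Currency withdrawal 21 billion rupees: bank balance sheets shrink → −21B.
Discount-window repayment 65 billion rupees: bank balance sheets shrink → −65B.
Asset sale (to non-banks) 39 billion rupees: bank balance sheets shrink → −39B.
Net: 0 + 0 − 21 − 65 − 39 = -125 billion.

-125 billion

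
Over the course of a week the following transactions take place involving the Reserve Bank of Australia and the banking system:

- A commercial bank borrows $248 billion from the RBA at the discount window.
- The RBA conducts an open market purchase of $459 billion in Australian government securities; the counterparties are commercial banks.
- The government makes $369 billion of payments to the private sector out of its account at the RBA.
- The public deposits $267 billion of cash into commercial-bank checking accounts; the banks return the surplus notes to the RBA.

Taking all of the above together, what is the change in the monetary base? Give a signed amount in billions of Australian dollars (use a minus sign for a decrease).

+$1076 billion

Discount-window loan $248 billion: RBA balance sheet expands → +$248B.
OMO purchase (from banks) $459 billion: RBA balance sheet expands → +$459B.
Government spending $369 billion: a non-base liability converts back to reserves → +$369B.
Currency deposit $267 billion: just a shift between currency and reserves — both are base money → 0.
Net: 248 + 459 + 369 + 0 = +$1076 billion.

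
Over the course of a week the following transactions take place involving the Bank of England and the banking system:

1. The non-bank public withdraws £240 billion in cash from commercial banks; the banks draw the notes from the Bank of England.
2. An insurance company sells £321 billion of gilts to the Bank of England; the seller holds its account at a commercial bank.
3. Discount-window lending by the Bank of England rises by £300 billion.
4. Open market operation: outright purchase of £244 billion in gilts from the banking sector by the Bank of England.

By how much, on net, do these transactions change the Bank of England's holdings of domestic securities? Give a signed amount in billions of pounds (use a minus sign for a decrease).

Currency withdrawal £240 billion: the Bank of England's securities portfolio is untouched → 0.
Asset purchase (from non-banks) £321 billion: securities added to the Bank of England's portfolio → +£321B.
Discount-window loan £300 billion: the Bank of England's securities portfolio is untouched → 0.
OMO purchase (from banks) £244 billion: securities added to the Bank of England's portfolio → +£244B.
Net: 0 + 321 + 0 + 244 = +£565 billion.

+£565 billion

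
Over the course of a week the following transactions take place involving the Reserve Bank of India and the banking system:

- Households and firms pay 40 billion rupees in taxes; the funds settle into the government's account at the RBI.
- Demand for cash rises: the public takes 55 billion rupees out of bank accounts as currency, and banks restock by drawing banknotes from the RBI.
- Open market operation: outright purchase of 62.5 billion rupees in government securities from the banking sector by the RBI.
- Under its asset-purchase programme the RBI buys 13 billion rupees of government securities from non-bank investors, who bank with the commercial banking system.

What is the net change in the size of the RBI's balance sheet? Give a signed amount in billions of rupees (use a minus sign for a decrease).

+75.5 billion

RBI balance sheet:
  Assets:      Securities +75.5B
  Liabilities: Bank reserves −19.5B, Currency in circulation +55B, Government deposits +40B
Change in total RBI assets = +75.5 billion.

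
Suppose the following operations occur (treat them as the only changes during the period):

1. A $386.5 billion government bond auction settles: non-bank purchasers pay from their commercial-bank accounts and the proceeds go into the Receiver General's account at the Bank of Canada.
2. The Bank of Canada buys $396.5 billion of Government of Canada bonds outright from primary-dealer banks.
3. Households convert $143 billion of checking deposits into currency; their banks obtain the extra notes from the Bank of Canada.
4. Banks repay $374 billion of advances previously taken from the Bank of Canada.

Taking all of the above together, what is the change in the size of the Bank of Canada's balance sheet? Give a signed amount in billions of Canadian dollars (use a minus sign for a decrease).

Government account inflow $386.5 billion: only the composition of liabilities changes → 0.
OMO purchase (from banks) $396.5 billion: a Bank of Canada asset is acquired → +$396.5B.
Currency withdrawal $143 billion: only the composition of liabilities changes → 0.
Discount-window repayment $374 billion: a Bank of Canada asset is shed → −$374B.
Net: 0 + 396.5 + 0 − 374 = +$22.5 billion.

+$22.5 billion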